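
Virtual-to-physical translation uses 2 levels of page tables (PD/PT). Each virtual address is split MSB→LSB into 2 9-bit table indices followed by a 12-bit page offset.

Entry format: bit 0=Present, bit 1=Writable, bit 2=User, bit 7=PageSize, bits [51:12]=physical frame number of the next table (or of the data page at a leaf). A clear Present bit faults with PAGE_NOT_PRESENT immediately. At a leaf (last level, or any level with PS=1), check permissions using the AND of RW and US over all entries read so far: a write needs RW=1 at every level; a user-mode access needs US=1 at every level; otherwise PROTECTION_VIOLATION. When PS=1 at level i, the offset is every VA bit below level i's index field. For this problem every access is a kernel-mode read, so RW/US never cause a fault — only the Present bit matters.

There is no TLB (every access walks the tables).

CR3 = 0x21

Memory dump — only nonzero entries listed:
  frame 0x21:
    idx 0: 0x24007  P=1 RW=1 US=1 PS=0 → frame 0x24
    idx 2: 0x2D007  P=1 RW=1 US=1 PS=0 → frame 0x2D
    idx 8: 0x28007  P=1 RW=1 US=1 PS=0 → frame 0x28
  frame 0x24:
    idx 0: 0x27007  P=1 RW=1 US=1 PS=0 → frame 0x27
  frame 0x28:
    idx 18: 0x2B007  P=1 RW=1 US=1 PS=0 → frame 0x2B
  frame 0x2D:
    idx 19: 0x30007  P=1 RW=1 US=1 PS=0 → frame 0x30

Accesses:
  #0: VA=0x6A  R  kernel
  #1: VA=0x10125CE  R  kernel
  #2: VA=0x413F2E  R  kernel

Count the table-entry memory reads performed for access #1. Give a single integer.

Walk each access:
#0 VA=0x6A (r,kernel):
  lvl0: tbl 0x21, slot 0 ⇒ 0x24007 (P1/RW1/US1/PS0)
  lvl1: tbl 0x24, slot 0 ⇒ 0x27007 (P1/RW1/US1/PS0)
  ✓ 0x2706A  — 2 lookups
#1 VA=0x10125CE (r,kernel):
  lvl0: tbl 0x21, slot 8 ⇒ 0x28007 (P1/RW1/US1/PS0)
  lvl1: tbl 0x28, slot 18 ⇒ 0x2B007 (P1/RW1/US1/PS0)
  ✓ 0x2B5CE  — 2 lookups
#2 VA=0x413F2E (r,kernel):
  lvl0: tbl 0x21, slot 2 ⇒ 0x2D007 (P1/RW1/US1/PS0)
  lvl1: tbl 0x2D, slot 19 ⇒ 0x30007 (P1/RW1/US1/PS0)
  ✓ 0x30F2E  — 2 lookups

Entries read for #1: 2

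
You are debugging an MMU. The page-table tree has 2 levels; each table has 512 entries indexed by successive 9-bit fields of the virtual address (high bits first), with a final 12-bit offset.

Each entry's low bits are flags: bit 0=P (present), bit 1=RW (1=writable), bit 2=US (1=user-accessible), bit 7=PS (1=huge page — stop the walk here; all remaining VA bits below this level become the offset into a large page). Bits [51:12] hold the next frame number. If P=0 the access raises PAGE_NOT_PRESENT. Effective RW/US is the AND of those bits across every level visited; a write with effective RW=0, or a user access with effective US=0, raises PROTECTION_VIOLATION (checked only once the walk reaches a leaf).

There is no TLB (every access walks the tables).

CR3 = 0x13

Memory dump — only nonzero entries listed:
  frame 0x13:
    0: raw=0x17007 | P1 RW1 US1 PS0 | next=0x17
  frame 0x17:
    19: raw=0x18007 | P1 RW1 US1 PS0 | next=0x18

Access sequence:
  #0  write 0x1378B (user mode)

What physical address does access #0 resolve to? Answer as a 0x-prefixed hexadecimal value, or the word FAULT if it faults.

Per-access translation:
#0 VA=0x1378B (w,user):
  L0 @0x13[0] → 0x17007  P=1,RW=1,US=1,PS=0
  L1 @0x17[19] → 0x18007  P=1,RW=1,US=1,PS=0
  ⇒ phys 0x1878B  [2 reads]

Access #0 PA: 0x1878B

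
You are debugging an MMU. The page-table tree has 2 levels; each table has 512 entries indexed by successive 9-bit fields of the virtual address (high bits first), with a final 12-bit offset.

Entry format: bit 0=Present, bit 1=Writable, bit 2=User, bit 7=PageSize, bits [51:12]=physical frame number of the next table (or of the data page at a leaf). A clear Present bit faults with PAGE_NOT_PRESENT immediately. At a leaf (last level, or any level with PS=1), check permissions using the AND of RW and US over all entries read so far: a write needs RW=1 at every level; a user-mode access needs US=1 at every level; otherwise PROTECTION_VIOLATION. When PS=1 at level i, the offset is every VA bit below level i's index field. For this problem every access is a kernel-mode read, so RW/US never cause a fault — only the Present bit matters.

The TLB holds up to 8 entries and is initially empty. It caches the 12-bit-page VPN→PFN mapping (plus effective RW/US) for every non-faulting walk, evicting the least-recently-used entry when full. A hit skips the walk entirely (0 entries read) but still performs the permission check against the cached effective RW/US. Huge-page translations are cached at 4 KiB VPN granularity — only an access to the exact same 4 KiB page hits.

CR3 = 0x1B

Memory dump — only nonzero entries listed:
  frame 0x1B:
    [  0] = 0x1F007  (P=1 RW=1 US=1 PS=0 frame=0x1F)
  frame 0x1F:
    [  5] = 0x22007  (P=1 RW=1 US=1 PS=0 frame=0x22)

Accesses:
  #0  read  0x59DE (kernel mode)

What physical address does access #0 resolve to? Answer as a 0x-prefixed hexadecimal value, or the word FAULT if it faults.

Trace:
#0 VA=0x59DE (r,kernel):
  [0] read 0x1B idx=0: raw=0x1F007 flags P=1 W=1 U=1 S=0
  [1] read 0x1F idx=5: raw=0x22007 flags P=1 W=1 U=1 S=0
  ✓ 0x229DE  — 2 lookups

Access #0 PA: 0x229DE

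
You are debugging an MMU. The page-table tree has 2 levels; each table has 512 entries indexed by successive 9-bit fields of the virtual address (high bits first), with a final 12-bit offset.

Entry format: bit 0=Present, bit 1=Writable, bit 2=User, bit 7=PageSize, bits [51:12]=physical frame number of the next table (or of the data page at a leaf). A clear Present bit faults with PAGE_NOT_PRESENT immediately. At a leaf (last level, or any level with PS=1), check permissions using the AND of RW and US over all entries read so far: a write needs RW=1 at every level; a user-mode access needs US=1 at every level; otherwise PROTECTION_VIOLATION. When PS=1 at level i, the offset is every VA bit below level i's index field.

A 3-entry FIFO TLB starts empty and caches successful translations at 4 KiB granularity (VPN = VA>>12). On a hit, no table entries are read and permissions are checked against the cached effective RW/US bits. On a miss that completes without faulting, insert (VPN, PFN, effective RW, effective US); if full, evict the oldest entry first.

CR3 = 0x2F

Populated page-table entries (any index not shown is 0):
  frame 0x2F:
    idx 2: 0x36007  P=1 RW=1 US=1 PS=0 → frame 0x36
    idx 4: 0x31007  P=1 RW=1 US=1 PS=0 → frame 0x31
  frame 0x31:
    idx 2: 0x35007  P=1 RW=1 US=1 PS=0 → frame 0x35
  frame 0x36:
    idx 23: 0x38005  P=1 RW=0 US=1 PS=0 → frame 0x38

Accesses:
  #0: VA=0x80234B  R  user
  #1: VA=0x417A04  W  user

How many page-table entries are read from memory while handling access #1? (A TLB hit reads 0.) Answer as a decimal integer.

Per-access translation:
#0 VA=0x80234B (r,user):
  L0: frame=0x2F idx=4 entry=0x31007 [P=1 RW=1 US=1 PS=0]
  L1: frame=0x31 idx=2 entry=0x35007 [P=1 RW=1 US=1 PS=0]
  ✓ 0x3534B  — 2 lookups
#1 VA=0x417A04 (w,user):
  L0: frame=0x2F idx=2 entry=0x36007 [P=1 RW=1 US=1 PS=0]
  L1: frame=0x36 idx=23 entry=0x38005 [P=1 RW=0 US=1 PS=0]
  → PROTECTION_VIOLATION  (2 entries read)

Entries read for #1: 2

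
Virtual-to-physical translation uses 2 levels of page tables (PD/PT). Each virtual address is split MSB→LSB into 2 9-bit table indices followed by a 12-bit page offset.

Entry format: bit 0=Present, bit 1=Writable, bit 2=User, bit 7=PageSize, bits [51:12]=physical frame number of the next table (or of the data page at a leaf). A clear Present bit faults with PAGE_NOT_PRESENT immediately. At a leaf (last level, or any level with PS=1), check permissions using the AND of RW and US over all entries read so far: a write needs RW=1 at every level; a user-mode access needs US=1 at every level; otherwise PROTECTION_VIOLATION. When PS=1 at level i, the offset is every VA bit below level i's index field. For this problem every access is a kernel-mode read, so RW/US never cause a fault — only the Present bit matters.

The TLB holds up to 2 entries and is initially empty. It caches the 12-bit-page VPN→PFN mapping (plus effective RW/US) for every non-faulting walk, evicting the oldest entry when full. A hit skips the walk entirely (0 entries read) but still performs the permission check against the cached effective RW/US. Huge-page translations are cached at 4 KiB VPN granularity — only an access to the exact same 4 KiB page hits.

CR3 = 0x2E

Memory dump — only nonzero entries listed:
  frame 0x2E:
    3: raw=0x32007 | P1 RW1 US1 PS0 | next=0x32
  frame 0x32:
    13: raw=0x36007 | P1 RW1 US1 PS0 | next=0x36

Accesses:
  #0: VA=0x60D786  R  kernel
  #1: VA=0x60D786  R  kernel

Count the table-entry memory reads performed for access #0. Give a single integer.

Trace:
#0 VA=0x60D786 (r,kernel):
  L0: frame=0x2E idx=3 entry=0x32007 [P=1 RW=1 US=1 PS=0]
  L1: frame=0x32 idx=13 entry=0x36007 [P=1 RW=1 US=1 PS=0]
  ⇒ phys 0x36786  [2 reads]
#1 VA=0x60D786 (r,kernel):
  TLB hit vpn=0x60D → PA=0x36786

Entries read for #0: 2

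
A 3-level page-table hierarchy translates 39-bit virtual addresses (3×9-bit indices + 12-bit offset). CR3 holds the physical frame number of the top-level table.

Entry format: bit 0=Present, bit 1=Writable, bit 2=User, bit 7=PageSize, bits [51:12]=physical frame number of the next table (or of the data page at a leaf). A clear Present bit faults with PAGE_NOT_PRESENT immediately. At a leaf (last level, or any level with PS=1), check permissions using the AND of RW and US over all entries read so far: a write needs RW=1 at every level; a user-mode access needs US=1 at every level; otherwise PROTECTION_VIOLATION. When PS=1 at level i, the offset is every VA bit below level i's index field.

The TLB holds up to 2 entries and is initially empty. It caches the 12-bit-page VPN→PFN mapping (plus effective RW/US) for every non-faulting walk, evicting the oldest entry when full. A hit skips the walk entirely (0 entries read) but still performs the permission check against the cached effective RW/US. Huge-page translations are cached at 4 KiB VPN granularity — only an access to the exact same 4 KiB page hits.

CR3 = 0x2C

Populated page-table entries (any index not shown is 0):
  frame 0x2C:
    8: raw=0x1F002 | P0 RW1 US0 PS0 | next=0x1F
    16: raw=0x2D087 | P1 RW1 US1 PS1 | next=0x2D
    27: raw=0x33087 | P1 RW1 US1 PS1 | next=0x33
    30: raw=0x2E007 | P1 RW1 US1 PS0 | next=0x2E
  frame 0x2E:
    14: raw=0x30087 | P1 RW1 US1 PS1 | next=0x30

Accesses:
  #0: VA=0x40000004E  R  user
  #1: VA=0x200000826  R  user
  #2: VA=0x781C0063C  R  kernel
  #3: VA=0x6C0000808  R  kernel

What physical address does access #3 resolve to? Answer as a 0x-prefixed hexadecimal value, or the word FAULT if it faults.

Walk each access:
#0 VA=0x40000004E (r,user):
  L0: frame=0x2C idx=16 entry=0x2D087 [P=1 RW=1 US=1 PS=1]
  ✓ 0x2D04E (huge @L0)  — 1 lookups
#1 VA=0x200000826 (r,user):
  L0: frame=0x2C idx=8 entry=0x1F002 [P=0 RW=1 US=0 PS=0]
  → PAGE_NOT_PRESENT  (1 entries read)
#2 VA=0x781C0063C (r,kernel):
  L0: frame=0x2C idx=30 entry=0x2E007 [P=1 RW=1 US=1 PS=0]
  L1: frame=0x2E idx=14 entry=0x30087 [P=1 RW=1 US=1 PS=1]
  ✓ 0x3063C (huge @L1)  — 2 lookups
#3 VA=0x6C0000808 (r,kernel):
  L0: frame=0x2C idx=27 entry=0x33087 [P=1 RW=1 US=1 PS=1]
  ✓ 0x33808 (huge @L0)  — 1 lookups

Access #3 PA: 0x33808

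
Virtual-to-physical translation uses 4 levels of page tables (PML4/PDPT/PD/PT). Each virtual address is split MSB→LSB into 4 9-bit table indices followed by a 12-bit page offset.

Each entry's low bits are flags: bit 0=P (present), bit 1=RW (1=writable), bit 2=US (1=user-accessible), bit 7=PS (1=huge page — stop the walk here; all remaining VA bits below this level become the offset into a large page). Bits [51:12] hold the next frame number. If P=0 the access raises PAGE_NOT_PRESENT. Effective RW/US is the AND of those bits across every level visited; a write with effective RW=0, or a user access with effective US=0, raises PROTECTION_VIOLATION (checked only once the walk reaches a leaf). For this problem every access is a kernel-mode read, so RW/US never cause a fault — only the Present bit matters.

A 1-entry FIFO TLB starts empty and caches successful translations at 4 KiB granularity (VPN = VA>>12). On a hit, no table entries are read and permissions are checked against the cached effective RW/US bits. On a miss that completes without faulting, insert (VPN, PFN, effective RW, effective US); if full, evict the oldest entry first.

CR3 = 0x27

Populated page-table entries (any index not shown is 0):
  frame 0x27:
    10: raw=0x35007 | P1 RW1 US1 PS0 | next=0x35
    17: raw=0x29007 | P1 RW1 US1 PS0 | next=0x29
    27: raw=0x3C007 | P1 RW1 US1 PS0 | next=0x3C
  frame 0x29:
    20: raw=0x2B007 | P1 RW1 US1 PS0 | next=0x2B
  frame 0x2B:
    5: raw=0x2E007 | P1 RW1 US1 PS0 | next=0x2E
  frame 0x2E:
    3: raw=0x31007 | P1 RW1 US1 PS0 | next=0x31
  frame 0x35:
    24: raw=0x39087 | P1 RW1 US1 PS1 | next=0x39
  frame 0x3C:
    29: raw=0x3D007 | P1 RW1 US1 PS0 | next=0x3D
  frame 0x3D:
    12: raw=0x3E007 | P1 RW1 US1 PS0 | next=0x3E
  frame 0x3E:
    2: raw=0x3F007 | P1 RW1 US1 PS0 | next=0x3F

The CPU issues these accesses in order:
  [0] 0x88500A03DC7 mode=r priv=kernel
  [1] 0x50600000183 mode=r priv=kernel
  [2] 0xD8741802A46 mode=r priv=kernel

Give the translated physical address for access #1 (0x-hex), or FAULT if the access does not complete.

Trace:
#0 VA=0x88500A03DC7 (r,kernel):
  [0] read 0x27 idx=17: raw=0x29007 flags P=1 W=1 U=1 S=0
  [1] read 0x29 idx=20: raw=0x2B007 flags P=1 W=1 U=1 S=0
  [2] read 0x2B idx=5: raw=0x2E007 flags P=1 W=1 U=1 S=0
  [3] read 0x2E idx=3: raw=0x31007 flags P=1 W=1 U=1 S=0
  ✓ 0x31DC7  — 4 lookups
#1 VA=0x50600000183 (r,kernel):
  [0] read 0x27 idx=10: raw=0x35007 flags P=1 W=1 U=1 S=0
  [1] read 0x35 idx=24: raw=0x39087 flags P=1 W=1 U=1 S=1
  ✓ 0x39183 (huge @L1)  — 2 lookups
#2 VA=0xD8741802A46 (r,kernel):
  [0] read 0x27 idx=27: raw=0x3C007 flags P=1 W=1 U=1 S=0
  [1] read 0x3C idx=29: raw=0x3D007 flags P=1 W=1 U=1 S=0
  [2] read 0x3D idx=12: raw=0x3E007 flags P=1 W=1 U=1 S=0
  [3] read 0x3E idx=2: raw=0x3F007 flags P=1 W=1 U=1 S=0
  ✓ 0x3FA46  — 4 lookups

Access #1 PA: 0x39183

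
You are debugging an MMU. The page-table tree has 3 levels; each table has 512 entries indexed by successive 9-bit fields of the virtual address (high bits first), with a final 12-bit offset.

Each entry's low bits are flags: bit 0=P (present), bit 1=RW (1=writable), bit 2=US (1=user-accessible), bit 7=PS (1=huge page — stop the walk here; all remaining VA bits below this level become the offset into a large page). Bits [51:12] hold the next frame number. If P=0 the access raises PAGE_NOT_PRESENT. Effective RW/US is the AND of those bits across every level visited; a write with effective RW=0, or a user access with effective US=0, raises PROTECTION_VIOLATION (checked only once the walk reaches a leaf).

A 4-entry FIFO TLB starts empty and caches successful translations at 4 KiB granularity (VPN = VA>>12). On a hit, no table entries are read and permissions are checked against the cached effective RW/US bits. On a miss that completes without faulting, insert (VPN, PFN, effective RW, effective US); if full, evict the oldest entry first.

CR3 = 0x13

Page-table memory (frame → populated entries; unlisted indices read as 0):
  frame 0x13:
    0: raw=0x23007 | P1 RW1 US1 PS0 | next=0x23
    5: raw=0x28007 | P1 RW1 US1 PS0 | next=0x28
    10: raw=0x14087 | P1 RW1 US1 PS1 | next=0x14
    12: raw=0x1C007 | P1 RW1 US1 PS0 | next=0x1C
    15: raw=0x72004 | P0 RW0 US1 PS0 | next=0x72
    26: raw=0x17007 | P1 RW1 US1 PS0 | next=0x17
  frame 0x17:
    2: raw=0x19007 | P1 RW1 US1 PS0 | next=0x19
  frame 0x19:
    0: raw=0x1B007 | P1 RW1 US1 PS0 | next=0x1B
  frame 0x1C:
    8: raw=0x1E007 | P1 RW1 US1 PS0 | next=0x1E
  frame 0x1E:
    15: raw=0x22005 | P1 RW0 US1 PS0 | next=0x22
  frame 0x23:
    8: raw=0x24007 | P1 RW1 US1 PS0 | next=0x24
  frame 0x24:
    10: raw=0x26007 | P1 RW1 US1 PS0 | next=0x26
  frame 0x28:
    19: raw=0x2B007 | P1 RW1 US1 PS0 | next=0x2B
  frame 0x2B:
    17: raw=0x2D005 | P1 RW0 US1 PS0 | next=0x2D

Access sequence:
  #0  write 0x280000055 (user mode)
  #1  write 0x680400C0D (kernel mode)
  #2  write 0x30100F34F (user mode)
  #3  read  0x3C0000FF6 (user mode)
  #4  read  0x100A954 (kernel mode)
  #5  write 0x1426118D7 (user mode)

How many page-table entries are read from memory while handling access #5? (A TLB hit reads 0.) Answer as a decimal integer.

Per-access translation:
#0 VA=0x280000055 (w,user):
  L0 @0x13[10] → 0x14087  P=1,RW=1,US=1,PS=1
  ⇒ phys 0x14055 (huge @L0)  [1 reads]
#1 VA=0x680400C0D (w,kernel):
  L0 @0x13[26] → 0x17007  P=1,RW=1,US=1,PS=0
  L1 @0x17[2] → 0x19007  P=1,RW=1,US=1,PS=0
  L2 @0x19[0] → 0x1B007  P=1,RW=1,US=1,PS=0
  ⇒ phys 0x1BC0D  [3 reads]
#2 VA=0x30100F34F (w,user):
  L0 @0x13[12] → 0x1C007  P=1,RW=1,US=1,PS=0
  L1 @0x1C[8] → 0x1E007  P=1,RW=1,US=1,PS=0
  L2 @0x1E[15] → 0x22005  P=1,RW=0,US=1,PS=0
  ✗ PROTECTION_VIOLATION  [3 reads]
#3 VA=0x3C0000FF6 (r,user):
  L0 @0x13[15] → 0x72004  P=0,RW=0,US=1,PS=0
  ✗ PAGE_NOT_PRESENT  [1 reads]
#4 VA=0x100A954 (r,kernel):
  L0 @0x13[0] → 0x23007  P=1,RW=1,US=1,PS=0
  L1 @0x23[8] → 0x24007  P=1,RW=1,US=1,PS=0
  L2 @0x24[10] → 0x26007  P=1,RW=1,US=1,PS=0
  ⇒ phys 0x26954  [3 reads]
#5 VA=0x1426118D7 (w,user):
  L0 @0x13[5] → 0x28007  P=1,RW=1,US=1,PS=0
  L1 @0x28[19] → 0x2B007  P=1,RW=1,US=1,PS=0
  L2 @0x2B[17] → 0x2D005  P=1,RW=0,US=1,PS=0
  ✗ PROTECTION_VIOLATION  [3 reads]

Entries read for #5: 3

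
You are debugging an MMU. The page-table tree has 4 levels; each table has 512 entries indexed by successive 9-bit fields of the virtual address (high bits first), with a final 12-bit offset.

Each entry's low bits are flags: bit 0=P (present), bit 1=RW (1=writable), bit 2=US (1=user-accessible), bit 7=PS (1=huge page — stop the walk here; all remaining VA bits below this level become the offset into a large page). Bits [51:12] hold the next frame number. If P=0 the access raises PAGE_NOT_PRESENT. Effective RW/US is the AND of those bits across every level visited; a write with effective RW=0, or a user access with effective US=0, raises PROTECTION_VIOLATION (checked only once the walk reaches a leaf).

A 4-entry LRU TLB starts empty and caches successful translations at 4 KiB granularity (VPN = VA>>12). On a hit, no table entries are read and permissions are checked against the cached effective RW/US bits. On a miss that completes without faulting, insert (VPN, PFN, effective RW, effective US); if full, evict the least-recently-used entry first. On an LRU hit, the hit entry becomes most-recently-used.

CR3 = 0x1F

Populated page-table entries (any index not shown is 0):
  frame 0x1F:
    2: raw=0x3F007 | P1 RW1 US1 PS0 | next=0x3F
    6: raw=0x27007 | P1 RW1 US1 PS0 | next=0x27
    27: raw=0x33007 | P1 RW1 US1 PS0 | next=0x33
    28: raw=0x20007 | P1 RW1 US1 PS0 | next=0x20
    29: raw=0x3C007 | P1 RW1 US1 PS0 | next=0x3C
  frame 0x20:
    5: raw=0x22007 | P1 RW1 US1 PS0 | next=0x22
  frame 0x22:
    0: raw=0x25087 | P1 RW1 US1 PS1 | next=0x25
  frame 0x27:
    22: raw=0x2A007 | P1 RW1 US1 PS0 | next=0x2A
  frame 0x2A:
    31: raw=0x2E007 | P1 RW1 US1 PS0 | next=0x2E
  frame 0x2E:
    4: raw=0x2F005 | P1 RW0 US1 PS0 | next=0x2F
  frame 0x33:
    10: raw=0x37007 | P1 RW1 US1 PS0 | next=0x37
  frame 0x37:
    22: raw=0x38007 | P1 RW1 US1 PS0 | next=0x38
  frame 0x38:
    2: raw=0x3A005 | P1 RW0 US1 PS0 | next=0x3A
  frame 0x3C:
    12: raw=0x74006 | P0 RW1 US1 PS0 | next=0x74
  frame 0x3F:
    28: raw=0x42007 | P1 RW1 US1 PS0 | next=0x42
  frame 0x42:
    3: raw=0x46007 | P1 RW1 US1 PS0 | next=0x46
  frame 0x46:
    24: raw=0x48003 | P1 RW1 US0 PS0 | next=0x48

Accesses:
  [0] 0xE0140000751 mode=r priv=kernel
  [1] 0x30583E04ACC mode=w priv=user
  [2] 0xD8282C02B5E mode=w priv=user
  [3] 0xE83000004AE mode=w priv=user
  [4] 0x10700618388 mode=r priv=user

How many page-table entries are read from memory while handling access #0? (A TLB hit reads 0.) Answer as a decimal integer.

Trace:
#0 VA=0xE0140000751 (r,kernel):
  L0 @0x1F[28] → 0x20007  P=1,RW=1,US=1,PS=0
  L1 @0x20[5] → 0x22007  P=1,RW=1,US=1,PS=0
  L2 @0x22[0] → 0x25087  P=1,RW=1,US=1,PS=1
  → PA=0x25751 (huge @L2)  (3 entries read)
#1 VA=0x30583E04ACC (w,user):
  L0 @0x1F[6] → 0x27007  P=1,RW=1,US=1,PS=0
  L1 @0x27[22] → 0x2A007  P=1,RW=1,US=1,PS=0
  L2 @0x2A[31] → 0x2E007  P=1,RW=1,US=1,PS=0
  L3 @0x2E[4] → 0x2F005  P=1,RW=0,US=1,PS=0
  → PROTECTION_VIOLATION  (4 entries read)
#2 VA=0xD8282C02B5E (w,user):
  L0 @0x1F[27] → 0x33007  P=1,RW=1,US=1,PS=0
  L1 @0x33[10] → 0x37007  P=1,RW=1,US=1,PS=0
  L2 @0x37[22] → 0x38007  P=1,RW=1,US=1,PS=0
  L3 @0x38[2] → 0x3A005  P=1,RW=0,US=1,PS=0
  → PROTECTION_VIOLATION  (4 entries read)
#3 VA=0xE83000004AE (w,user):
  L0 @0x1F[29] → 0x3C007  P=1,RW=1,US=1,PS=0
  L1 @0x3C[12] → 0x74006  P=0,RW=1,US=1,PS=0
  → PAGE_NOT_PRESENT  (2 entries read)
#4 VA=0x10700618388 (r,user):
  L0 @0x1F[2] → 0x3F007  P=1,RW=1,US=1,PS=0
  L1 @0x3F[28] → 0x42007  P=1,RW=1,US=1,PS=0
  L2 @0x42[3] → 0x46007  P=1,RW=1,US=1,PS=0
  L3 @0x46[24] → 0x48003  P=1,RW=1,US=0,PS=0
  → PROTECTION_VIOLATION  (4 entries read)

Entries read for #0: 3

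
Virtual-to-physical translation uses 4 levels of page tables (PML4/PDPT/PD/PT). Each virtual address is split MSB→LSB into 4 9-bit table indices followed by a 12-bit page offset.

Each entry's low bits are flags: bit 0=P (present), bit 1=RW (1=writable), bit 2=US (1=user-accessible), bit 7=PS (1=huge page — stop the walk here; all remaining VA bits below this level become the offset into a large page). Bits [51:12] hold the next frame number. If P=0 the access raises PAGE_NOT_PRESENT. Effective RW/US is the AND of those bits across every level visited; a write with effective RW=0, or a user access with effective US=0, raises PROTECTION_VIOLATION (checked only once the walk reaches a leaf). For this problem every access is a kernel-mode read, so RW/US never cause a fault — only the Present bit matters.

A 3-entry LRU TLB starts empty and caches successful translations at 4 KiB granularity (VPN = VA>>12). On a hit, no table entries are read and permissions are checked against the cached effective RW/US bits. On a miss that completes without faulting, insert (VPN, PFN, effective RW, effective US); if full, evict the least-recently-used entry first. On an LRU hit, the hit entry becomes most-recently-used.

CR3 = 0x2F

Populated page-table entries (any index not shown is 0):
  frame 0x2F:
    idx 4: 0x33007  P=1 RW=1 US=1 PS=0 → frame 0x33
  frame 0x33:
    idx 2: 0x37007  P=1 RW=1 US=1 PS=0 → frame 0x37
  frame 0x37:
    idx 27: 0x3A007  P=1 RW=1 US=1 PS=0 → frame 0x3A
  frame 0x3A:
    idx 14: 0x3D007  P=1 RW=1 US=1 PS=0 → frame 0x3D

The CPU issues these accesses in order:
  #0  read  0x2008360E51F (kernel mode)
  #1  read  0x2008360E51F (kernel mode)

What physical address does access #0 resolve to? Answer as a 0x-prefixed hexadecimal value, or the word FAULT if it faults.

Walk each access:
#0 VA=0x2008360E51F (r,kernel):
  L0 @0x2F[4] → 0x33007  P=1,RW=1,US=1,PS=0
  L1 @0x33[2] → 0x37007  P=1,RW=1,US=1,PS=0
  L2 @0x37[27] → 0x3A007  P=1,RW=1,US=1,PS=0
  L3 @0x3A[14] → 0x3D007  P=1,RW=1,US=1,PS=0
  ✓ 0x3D51F  — 4 lookups
#1 VA=0x2008360E51F (r,kernel):
  TLB hit vpn=0x2008360E → PA=0x3D51F

Access #0 PA: 0x3D51F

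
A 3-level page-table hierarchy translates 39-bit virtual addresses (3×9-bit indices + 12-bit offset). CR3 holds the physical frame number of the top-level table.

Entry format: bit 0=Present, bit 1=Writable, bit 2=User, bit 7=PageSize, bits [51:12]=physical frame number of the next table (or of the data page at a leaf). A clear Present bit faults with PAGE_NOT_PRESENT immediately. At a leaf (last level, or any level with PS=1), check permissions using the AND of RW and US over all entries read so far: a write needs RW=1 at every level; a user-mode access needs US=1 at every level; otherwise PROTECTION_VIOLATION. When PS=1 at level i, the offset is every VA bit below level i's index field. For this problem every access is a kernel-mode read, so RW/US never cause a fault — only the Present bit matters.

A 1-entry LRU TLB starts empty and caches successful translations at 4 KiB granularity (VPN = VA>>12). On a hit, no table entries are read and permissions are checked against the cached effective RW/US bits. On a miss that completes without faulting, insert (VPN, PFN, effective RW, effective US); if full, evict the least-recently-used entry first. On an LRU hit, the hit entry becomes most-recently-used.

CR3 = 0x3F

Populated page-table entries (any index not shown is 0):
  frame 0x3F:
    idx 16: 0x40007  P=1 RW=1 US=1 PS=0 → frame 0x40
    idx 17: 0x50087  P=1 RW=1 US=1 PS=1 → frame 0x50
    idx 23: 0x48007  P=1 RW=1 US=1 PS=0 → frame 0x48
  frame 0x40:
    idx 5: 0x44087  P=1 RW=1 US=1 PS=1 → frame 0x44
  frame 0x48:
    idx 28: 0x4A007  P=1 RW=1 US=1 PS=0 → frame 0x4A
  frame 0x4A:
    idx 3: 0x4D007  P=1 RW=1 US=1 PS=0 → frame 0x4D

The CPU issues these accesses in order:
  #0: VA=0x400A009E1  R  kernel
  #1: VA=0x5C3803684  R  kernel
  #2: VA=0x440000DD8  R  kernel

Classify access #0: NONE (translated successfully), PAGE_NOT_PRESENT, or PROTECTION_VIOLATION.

Trace:
#0 VA=0x400A009E1 (r,kernel):
  lvl0: tbl 0x3F, slot 16 ⇒ 0x40007 (P1/RW1/US1/PS0)
  lvl1: tbl 0x40, slot 5 ⇒ 0x44087 (P1/RW1/US1/PS1)
  ⇒ phys 0x449E1 (huge @L1)  [2 reads]
#1 VA=0x5C3803684 (r,kernel):
  lvl0: tbl 0x3F, slot 23 ⇒ 0x48007 (P1/RW1/US1/PS0)
  lvl1: tbl 0x48, slot 28 ⇒ 0x4A007 (P1/RW1/US1/PS0)
  lvl2: tbl 0x4A, slot 3 ⇒ 0x4D007 (P1/RW1/US1/PS0)
  ⇒ phys 0x4D684  [3 reads]
#2 VA=0x440000DD8 (r,kernel):
  lvl0: tbl 0x3F, slot 17 ⇒ 0x50087 (P1/RW1/US1/PS1)
  ⇒ phys 0x50DD8 (huge @L0)  [1 reads]

Access #0 fault: NONE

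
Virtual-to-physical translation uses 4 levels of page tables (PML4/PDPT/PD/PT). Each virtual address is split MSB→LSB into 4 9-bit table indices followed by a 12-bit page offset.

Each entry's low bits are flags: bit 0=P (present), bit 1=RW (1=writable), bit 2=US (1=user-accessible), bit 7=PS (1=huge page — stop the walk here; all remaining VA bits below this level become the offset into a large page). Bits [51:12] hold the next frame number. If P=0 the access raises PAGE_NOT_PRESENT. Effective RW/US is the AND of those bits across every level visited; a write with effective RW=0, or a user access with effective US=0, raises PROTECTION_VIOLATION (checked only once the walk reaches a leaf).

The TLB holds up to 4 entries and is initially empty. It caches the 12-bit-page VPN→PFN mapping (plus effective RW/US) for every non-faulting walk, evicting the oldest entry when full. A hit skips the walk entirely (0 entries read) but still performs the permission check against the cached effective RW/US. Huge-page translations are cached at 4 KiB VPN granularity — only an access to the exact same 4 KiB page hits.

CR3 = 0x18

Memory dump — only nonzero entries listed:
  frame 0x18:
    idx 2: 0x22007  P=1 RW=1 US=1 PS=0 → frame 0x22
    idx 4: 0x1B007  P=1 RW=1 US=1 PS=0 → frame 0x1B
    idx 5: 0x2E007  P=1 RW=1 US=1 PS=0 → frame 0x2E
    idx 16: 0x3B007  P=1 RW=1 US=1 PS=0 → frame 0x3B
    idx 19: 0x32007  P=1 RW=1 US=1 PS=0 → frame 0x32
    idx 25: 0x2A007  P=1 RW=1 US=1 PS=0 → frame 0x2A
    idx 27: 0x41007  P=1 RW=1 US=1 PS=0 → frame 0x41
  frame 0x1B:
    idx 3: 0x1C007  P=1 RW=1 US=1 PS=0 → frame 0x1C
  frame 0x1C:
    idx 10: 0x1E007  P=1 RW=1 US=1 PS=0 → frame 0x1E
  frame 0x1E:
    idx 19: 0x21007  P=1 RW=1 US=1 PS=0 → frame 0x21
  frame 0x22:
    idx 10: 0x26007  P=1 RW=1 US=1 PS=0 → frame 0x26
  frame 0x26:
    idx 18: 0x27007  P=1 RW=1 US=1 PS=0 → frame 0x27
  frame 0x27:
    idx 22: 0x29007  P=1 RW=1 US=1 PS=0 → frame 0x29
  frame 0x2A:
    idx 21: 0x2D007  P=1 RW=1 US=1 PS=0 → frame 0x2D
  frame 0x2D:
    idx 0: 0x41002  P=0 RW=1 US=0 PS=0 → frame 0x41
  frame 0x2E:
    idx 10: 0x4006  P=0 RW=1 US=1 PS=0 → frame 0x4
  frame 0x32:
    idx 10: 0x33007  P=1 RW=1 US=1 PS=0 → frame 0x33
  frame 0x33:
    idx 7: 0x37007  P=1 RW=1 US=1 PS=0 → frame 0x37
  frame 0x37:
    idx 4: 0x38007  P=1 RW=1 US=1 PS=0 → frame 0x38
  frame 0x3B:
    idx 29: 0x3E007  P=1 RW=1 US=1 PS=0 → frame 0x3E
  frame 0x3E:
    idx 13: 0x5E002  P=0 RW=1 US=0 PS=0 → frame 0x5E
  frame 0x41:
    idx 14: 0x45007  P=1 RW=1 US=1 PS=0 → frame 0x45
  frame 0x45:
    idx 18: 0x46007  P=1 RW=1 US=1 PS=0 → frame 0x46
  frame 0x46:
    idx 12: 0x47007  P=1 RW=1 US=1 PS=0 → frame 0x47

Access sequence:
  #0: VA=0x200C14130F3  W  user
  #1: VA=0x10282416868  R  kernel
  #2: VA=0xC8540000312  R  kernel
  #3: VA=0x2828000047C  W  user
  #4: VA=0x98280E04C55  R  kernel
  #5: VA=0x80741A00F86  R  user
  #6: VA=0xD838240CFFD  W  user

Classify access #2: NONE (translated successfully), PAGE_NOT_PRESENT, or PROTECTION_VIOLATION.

Walk each access:
#0 VA=0x200C14130F3 (w,user):
  [0] read 0x18 idx=4: raw=0x1B007 flags P=1 W=1 U=1 S=0
  [1] read 0x1B idx=3: raw=0x1C007 flags P=1 W=1 U=1 S=0
  [2] read 0x1C idx=10: raw=0x1E007 flags P=1 W=1 U=1 S=0
  [3] read 0x1E idx=19: raw=0x21007 flags P=1 W=1 U=1 S=0
  → PA=0x210F3  (4 entries read)
#1 VA=0x10282416868 (r,kernel):
  [0] read 0x18 idx=2: raw=0x22007 flags P=1 W=1 U=1 S=0
  [1] read 0x22 idx=10: raw=0x26007 flags P=1 W=1 U=1 S=0
  [2] read 0x26 idx=18: raw=0x27007 flags P=1 W=1 U=1 S=0
  [3] read 0x27 idx=22: raw=0x29007 flags P=1 W=1 U=1 S=0
  → PA=0x29868  (4 entries read)
#2 VA=0xC8540000312 (r,kernel):
  [0] read 0x18 idx=25: raw=0x2A007 flags P=1 W=1 U=1 S=0
  [1] read 0x2A idx=21: raw=0x2D007 flags P=1 W=1 U=1 S=0
  [2] read 0x2D idx=0: raw=0x41002 flags P=0 W=1 U=0 S=0
  → PAGE_NOT_PRESENT  (3 entries read)
#3 VA=0x2828000047C (w,user):
  [0] read 0x18 idx=5: raw=0x2E007 flags P=1 W=1 U=1 S=0
  [1] read 0x2E idx=10: raw=0x4006 flags P=0 W=1 U=1 S=0
  → PAGE_NOT_PRESENT  (2 entries read)
#4 VA=0x98280E04C55 (r,kernel):
  [0] read 0x18 idx=19: raw=0x32007 flags P=1 W=1 U=1 S=0
  [1] read 0x32 idx=10: raw=0x33007 flags P=1 W=1 U=1 S=0
  [2] read 0x33 idx=7: raw=0x37007 flags P=1 W=1 U=1 S=0
  [3] read 0x37 idx=4: raw=0x38007 flags P=1 W=1 U=1 S=0
  → PA=0x38C55  (4 entries read)
#5 VA=0x80741A00F86 (r,user):
  [0] read 0x18 idx=16: raw=0x3B007 flags P=1 W=1 U=1 S=0
  [1] read 0x3B idx=29: raw=0x3E007 flags P=1 W=1 U=1 S=0
  [2] read 0x3E idx=13: raw=0x5E002 flags P=0 W=1 U=0 S=0
  → PAGE_NOT_PRESENT  (3 entries read)
#6 VA=0xD838240CFFD (w,user):
  [0] read 0x18 idx=27: raw=0x41007 flags P=1 W=1 U=1 S=0
  [1] read 0x41 idx=14: raw=0x45007 flags P=1 W=1 U=1 S=0
  [2] read 0x45 idx=18: raw=0x46007 flags P=1 W=1 U=1 S=0
  [3] read 0x46 idx=12: raw=0x47007 flags P=1 W=1 U=1 S=0
  → PA=0x47FFD  (4 entries read)

Access #2 fault: PAGE_NOT_PRESENT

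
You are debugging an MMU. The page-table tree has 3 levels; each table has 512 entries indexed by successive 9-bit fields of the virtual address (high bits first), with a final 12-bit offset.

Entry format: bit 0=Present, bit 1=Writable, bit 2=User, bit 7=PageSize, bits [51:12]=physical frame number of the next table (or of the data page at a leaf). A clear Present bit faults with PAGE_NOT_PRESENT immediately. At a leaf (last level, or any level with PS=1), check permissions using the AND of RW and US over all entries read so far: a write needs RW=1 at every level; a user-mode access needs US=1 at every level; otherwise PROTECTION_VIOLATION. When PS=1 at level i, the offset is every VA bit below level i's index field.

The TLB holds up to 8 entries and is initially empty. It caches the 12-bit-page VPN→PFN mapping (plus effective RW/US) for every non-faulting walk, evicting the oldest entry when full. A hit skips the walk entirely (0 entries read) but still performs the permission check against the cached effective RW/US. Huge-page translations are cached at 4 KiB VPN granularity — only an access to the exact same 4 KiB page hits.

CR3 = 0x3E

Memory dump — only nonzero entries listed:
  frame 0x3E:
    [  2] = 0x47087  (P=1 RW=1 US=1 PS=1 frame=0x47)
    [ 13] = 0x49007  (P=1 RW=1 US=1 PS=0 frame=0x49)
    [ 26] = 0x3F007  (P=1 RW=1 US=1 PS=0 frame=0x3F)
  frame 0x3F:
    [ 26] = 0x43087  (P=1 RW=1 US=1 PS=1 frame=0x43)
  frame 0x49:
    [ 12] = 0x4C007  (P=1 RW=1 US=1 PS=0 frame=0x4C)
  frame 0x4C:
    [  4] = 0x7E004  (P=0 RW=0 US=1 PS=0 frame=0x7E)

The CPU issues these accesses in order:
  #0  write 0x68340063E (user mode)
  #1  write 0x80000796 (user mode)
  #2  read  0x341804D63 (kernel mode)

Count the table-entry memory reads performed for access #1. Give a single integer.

Walk each access:
#0 VA=0x68340063E (w,user):
  L0 @0x3E[26] → 0x3F007  P=1,RW=1,US=1,PS=0
  L1 @0x3F[26] → 0x43087  P=1,RW=1,US=1,PS=1
  ✓ 0x4363E (huge @L1)  — 2 lookups
#1 VA=0x80000796 (w,user):
  L0 @0x3E[2] → 0x47087  P=1,RW=1,US=1,PS=1
  ✓ 0x47796 (huge @L0)  — 1 lookups
#2 VA=0x341804D63 (r,kernel):
  L0 @0x3E[13] → 0x49007  P=1,RW=1,US=1,PS=0
  L1 @0x49[12] → 0x4C007  P=1,RW=1,US=1,PS=0
  L2 @0x4C[4] → 0x7E004  P=0,RW=0,US=1,PS=0
  ⇒ fault: PAGE_NOT_PRESENT  — 3 lookups

Entries read for #1: 1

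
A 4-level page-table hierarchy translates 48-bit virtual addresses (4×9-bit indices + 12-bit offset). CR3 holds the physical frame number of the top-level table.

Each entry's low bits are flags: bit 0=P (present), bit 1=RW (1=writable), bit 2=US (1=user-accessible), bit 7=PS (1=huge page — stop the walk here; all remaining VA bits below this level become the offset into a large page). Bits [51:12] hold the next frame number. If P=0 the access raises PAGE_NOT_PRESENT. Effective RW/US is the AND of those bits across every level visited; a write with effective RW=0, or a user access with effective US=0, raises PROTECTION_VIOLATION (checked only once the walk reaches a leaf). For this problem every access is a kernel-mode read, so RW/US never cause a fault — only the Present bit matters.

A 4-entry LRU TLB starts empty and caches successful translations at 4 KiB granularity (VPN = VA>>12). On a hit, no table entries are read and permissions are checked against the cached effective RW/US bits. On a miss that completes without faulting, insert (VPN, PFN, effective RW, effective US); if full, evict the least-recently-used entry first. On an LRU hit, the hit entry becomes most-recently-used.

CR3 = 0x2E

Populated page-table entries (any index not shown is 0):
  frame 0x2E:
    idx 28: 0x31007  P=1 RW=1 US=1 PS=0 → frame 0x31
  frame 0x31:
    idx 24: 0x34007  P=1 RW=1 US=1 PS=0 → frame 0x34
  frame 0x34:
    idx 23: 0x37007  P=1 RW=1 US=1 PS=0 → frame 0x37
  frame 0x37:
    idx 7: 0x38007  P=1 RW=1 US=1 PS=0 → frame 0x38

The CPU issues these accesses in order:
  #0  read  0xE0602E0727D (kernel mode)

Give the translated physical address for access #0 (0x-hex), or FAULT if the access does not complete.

Per-access translation:
#0 VA=0xE0602E0727D (r,kernel):
  [0] read 0x2E idx=28: raw=0x31007 flags P=1 W=1 U=1 S=0
  [1] read 0x31 idx=24: raw=0x34007 flags P=1 W=1 U=1 S=0
  [2] read 0x34 idx=23: raw=0x37007 flags P=1 W=1 U=1 S=0
  [3] read 0x37 idx=7: raw=0x38007 flags P=1 W=1 U=1 S=0
  ⇒ phys 0x3827D  [4 reads]

Access #0 PA: 0x3827D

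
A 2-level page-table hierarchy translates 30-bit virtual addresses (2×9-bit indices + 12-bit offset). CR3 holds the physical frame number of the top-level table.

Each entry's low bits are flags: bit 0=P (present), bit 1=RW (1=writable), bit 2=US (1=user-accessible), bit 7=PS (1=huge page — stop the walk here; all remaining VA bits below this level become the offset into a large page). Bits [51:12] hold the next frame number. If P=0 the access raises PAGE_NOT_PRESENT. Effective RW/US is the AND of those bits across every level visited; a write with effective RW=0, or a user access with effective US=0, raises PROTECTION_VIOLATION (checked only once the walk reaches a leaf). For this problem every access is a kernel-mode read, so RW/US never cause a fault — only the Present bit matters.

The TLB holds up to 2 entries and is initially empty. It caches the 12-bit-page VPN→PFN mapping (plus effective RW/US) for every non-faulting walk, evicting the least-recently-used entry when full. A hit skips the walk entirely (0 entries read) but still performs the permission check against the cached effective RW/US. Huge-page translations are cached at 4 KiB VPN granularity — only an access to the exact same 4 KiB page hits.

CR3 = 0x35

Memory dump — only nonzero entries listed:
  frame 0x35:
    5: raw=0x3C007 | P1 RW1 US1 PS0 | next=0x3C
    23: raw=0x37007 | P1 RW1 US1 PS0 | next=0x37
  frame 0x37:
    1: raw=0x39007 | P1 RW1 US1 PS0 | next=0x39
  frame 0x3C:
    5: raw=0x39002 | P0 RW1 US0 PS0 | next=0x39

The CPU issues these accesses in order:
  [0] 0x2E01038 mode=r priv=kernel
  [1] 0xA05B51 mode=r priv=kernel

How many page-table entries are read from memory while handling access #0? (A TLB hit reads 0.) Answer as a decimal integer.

Trace:
#0 VA=0x2E01038 (r,kernel):
  L0 @0x35[23] → 0x37007  P=1,RW=1,US=1,PS=0
  L1 @0x37[1] → 0x39007  P=1,RW=1,US=1,PS=0
  ✓ 0x39038  — 2 lookups
#1 VA=0xA05B51 (r,kernel):
  L0 @0x35[5] → 0x3C007  P=1,RW=1,US=1,PS=0
  L1 @0x3C[5] → 0x39002  P=0,RW=1,US=0,PS=0
  ✗ PAGE_NOT_PRESENT  [2 reads]

Entries read for #0: 2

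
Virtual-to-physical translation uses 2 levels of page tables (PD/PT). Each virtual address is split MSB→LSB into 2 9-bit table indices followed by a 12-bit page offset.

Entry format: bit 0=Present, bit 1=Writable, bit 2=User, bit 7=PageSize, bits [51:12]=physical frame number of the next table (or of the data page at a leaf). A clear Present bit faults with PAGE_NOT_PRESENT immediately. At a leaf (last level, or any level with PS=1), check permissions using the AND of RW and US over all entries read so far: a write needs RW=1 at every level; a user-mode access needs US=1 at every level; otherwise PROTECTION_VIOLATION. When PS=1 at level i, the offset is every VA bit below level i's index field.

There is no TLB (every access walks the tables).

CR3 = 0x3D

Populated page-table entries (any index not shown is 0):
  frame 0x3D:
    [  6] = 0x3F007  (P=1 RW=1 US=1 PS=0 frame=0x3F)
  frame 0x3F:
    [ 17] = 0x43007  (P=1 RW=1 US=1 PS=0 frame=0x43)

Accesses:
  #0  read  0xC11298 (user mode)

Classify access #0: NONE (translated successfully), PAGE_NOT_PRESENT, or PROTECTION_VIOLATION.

Per-access translation:
#0 VA=0xC11298 (r,user):
  L0 @0x3D[6] → 0x3F007  P=1,RW=1,US=1,PS=0
  L1 @0x3F[17] → 0x43007  P=1,RW=1,US=1,PS=0
  ✓ 0x43298  — 2 lookups

Access #0 fault: NONE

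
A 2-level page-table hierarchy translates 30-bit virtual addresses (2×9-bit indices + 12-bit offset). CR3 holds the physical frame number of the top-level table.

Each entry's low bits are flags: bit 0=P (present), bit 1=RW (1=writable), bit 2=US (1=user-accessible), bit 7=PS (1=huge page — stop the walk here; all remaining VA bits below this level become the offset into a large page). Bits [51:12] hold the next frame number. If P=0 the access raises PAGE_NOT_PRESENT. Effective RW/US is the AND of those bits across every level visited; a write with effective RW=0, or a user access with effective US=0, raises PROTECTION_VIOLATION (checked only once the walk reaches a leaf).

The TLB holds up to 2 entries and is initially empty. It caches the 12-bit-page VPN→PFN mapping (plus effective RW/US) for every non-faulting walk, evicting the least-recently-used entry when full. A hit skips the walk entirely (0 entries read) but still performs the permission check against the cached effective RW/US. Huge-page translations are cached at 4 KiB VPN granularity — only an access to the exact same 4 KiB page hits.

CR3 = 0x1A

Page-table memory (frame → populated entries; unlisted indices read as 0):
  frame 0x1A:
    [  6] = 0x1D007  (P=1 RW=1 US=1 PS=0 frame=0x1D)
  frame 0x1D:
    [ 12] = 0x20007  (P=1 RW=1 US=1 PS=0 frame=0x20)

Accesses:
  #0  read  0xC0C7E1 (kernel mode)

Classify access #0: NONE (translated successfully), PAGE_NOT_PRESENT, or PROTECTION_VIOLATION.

Trace:
#0 VA=0xC0C7E1 (r,kernel):
  L0 @0x1A[6] → 0x1D007  P=1,RW=1,US=1,PS=0
  L1 @0x1D[12] → 0x20007  P=1,RW=1,US=1,PS=0
  → PA=0x207E1  (2 entries read)

Access #0 fault: NONE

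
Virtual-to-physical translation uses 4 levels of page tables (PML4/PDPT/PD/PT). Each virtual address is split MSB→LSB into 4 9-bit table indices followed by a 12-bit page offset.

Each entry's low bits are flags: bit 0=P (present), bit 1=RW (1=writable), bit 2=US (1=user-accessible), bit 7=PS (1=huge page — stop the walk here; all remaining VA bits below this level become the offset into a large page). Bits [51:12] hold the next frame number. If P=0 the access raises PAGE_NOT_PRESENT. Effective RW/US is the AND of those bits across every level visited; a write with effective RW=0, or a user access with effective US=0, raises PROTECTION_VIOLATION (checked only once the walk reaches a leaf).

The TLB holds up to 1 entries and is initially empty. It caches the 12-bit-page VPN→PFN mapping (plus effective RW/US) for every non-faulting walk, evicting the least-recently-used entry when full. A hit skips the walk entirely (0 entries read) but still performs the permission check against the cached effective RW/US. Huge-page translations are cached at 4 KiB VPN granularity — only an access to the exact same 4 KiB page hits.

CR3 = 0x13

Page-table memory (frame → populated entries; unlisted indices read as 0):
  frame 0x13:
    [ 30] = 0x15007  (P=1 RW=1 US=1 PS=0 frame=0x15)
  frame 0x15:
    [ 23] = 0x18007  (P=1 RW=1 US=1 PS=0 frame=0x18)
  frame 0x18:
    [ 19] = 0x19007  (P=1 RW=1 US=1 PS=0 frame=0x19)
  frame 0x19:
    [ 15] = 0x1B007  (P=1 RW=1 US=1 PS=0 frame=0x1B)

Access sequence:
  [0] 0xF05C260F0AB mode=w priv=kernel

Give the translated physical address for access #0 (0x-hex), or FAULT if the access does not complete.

Walk each access:
#0 VA=0xF05C260F0AB (w,kernel):
  L0: frame=0x13 idx=30 entry=0x15007 [P=1 RW=1 US=1 PS=0]
  L1: frame=0x15 idx=23 entry=0x18007 [P=1 RW=1 US=1 PS=0]
  L2: frame=0x18 idx=19 entry=0x19007 [P=1 RW=1 US=1 PS=0]
  L3: frame=0x19 idx=15 entry=0x1B007 [P=1 RW=1 US=1 PS=0]
  ⇒ phys 0x1B0AB  [4 reads]

Access #0 PA: 0x1B0AB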